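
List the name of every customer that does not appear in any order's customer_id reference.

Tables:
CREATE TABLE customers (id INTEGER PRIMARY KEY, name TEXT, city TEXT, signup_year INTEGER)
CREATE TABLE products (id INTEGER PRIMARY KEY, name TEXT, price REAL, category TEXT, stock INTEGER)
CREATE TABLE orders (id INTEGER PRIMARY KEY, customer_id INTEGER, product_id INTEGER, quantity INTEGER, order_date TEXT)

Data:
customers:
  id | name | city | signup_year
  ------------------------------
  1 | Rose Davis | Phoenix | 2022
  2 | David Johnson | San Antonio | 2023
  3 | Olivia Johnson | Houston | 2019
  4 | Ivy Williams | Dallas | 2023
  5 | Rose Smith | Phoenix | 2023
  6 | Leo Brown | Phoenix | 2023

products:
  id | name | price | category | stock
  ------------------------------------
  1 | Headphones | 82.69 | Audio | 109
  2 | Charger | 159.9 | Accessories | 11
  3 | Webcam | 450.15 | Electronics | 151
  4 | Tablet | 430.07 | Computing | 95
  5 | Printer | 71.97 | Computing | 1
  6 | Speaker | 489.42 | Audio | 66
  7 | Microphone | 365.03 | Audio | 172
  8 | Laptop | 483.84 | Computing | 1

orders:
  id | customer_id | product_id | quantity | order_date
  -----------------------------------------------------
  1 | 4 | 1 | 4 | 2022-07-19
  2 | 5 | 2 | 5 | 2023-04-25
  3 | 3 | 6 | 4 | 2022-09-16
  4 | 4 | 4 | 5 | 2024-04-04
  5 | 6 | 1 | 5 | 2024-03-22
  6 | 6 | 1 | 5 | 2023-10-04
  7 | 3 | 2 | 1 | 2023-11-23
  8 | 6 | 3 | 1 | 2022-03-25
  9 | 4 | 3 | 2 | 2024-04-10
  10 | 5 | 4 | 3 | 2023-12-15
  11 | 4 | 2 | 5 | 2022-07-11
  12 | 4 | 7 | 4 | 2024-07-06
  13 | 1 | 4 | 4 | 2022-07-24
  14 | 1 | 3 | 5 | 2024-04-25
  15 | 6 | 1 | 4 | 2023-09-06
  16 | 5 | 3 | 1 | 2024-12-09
SELECT p.name FROM customers p LEFT JOIN orders c ON c.customer_id = p.id WHERE c.id IS NULL

Execution result:
David Johnson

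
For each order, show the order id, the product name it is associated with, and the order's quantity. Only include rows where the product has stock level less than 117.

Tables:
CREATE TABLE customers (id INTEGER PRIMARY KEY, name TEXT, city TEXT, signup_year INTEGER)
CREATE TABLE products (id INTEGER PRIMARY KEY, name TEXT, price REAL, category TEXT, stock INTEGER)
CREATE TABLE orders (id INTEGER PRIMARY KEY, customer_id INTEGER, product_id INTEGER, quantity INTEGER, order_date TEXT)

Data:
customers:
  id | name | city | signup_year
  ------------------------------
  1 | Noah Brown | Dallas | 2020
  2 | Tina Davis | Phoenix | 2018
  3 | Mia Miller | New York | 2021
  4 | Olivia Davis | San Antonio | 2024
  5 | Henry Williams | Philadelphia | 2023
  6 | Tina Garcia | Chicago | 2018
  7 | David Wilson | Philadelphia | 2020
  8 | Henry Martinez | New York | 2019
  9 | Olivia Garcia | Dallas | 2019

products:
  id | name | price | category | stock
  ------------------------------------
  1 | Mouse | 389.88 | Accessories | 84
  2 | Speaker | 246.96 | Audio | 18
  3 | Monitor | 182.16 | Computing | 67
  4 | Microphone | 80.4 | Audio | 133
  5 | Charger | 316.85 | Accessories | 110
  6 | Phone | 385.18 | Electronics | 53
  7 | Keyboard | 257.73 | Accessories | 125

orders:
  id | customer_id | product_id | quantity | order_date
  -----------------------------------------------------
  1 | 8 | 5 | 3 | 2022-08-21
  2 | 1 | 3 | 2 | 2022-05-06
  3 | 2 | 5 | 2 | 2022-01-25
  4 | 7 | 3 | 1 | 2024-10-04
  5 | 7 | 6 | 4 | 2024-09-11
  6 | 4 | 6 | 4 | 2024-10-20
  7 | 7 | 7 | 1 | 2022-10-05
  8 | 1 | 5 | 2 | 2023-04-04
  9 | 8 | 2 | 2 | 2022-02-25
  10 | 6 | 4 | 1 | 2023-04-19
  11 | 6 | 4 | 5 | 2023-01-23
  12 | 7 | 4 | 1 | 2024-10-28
SELECT c.id, p.name AS product, c.quantity FROM orders c JOIN products p ON c.product_id = p.id WHERE p.stock < 117

Execution result:
id | product | quantity
1 | Charger | 3
2 | Monitor | 2
3 | Charger | 2
4 | Monitor | 1
5 | Phone | 4
6 | Phone | 4
8 | Charger | 2
9 | Speaker | 2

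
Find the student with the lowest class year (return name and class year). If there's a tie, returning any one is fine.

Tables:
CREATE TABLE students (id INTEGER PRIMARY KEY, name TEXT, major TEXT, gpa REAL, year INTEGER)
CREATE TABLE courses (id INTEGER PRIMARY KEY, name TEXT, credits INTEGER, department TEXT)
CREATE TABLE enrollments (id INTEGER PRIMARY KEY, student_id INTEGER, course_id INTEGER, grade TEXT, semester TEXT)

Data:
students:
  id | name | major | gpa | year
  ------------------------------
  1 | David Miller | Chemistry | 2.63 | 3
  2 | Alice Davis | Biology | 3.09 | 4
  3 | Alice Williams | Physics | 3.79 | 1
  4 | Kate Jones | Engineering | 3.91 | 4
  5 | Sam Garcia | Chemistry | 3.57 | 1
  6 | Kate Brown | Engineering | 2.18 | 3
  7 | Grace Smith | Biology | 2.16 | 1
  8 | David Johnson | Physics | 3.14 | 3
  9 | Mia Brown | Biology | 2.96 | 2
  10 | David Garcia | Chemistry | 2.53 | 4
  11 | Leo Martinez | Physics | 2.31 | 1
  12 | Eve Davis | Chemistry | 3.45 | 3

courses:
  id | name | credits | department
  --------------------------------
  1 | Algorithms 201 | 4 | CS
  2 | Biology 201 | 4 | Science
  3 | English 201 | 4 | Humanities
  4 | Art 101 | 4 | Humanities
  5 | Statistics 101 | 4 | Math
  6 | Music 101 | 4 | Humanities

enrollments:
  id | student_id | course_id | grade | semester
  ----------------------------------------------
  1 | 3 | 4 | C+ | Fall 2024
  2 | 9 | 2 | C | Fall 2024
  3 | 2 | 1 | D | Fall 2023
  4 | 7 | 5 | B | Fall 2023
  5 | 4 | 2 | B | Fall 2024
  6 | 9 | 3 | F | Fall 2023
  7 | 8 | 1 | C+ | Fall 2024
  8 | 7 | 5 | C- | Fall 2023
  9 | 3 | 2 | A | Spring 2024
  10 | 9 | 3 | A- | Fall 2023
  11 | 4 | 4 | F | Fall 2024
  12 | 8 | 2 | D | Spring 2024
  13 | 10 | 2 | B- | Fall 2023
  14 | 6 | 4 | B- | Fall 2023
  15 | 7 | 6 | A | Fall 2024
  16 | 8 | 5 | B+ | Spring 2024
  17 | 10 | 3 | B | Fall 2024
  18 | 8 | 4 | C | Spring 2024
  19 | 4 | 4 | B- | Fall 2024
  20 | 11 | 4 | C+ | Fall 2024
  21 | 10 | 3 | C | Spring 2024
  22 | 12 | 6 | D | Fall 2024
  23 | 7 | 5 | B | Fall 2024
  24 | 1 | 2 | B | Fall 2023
SELECT name, year FROM students ORDER BY year ASC LIMIT 1

Execution result:
name | year
Alice Williams | 1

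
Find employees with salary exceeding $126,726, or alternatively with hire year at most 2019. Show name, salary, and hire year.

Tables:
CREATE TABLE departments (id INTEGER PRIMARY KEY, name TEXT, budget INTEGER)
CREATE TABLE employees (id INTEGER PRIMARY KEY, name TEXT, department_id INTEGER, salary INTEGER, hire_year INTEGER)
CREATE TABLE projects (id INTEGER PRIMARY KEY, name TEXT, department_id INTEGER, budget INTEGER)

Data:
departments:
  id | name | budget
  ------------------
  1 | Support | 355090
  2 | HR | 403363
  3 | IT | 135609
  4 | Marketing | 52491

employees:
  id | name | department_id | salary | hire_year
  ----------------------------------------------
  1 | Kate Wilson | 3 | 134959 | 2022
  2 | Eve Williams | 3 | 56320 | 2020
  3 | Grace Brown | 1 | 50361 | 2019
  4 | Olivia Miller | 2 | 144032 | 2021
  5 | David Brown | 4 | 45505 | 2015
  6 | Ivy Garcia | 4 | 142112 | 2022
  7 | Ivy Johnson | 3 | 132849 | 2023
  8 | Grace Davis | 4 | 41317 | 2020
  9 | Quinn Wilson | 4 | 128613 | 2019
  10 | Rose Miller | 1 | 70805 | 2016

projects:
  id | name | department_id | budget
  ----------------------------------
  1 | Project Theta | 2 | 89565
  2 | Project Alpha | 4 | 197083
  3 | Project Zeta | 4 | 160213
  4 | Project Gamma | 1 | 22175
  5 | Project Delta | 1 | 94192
SELECT name, salary, hire_year FROM employees WHERE salary > 126726 OR hire_year <= 2019

Execution result:
name | salary | hire_year
Kate Wilson | 134959 | 2022
Grace Brown | 50361 | 2019
Olivia Miller | 144032 | 2021
David Brown | 45505 | 2015
Ivy Garcia | 142112 | 2022
Ivy Johnson | 132849 | 2023
Quinn Wilson | 128613 | 2019
Rose Miller | 70805 | 2016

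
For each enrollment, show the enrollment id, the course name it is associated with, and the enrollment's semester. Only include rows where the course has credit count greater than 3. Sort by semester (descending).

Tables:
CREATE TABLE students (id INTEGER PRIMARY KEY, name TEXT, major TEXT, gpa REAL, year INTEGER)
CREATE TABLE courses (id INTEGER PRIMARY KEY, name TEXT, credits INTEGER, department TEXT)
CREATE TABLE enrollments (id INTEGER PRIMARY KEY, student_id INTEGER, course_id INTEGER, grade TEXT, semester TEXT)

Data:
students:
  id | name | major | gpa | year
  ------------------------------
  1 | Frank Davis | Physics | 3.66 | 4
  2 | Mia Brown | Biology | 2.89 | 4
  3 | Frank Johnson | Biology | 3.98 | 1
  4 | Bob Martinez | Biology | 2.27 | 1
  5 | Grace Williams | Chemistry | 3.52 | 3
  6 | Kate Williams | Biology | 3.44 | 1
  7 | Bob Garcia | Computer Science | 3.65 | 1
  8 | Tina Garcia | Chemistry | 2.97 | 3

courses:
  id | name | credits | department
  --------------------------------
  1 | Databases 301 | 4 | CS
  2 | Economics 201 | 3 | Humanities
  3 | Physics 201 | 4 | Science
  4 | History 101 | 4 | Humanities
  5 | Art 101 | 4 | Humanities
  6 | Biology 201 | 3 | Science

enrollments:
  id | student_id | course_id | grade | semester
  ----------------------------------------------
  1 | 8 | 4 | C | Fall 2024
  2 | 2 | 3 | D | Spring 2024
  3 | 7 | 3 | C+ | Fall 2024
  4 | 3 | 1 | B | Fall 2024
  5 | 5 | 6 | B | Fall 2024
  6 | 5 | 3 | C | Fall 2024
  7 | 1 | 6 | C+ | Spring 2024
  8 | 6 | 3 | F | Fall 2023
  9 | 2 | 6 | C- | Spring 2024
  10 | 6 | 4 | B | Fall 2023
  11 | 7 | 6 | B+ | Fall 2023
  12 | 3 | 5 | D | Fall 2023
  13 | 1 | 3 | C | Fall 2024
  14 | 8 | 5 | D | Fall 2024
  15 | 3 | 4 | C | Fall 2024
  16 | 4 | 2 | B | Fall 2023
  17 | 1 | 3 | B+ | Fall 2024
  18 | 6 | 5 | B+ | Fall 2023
SELECT c.id, p.name AS course, c.semester FROM enrollments c JOIN courses p ON c.course_id = p.id WHERE p.credits > 3 ORDER BY c.semester DESC

Execution result:
id | course | semester
2 | Physics 201 | Spring 2024
1 | History 101 | Fall 2024
3 | Physics 201 | Fall 2024
4 | Databases 301 | Fall 2024
6 | Physics 201 | Fall 2024
13 | Physics 201 | Fall 2024
14 | Art 101 | Fall 2024
15 | History 101 | Fall 2024
17 | Physics 201 | Fall 2024
8 | Physics 201 | Fall 2023
10 | History 101 | Fall 2023
12 | Art 101 | Fall 2023
18 | Art 101 | Fall 2023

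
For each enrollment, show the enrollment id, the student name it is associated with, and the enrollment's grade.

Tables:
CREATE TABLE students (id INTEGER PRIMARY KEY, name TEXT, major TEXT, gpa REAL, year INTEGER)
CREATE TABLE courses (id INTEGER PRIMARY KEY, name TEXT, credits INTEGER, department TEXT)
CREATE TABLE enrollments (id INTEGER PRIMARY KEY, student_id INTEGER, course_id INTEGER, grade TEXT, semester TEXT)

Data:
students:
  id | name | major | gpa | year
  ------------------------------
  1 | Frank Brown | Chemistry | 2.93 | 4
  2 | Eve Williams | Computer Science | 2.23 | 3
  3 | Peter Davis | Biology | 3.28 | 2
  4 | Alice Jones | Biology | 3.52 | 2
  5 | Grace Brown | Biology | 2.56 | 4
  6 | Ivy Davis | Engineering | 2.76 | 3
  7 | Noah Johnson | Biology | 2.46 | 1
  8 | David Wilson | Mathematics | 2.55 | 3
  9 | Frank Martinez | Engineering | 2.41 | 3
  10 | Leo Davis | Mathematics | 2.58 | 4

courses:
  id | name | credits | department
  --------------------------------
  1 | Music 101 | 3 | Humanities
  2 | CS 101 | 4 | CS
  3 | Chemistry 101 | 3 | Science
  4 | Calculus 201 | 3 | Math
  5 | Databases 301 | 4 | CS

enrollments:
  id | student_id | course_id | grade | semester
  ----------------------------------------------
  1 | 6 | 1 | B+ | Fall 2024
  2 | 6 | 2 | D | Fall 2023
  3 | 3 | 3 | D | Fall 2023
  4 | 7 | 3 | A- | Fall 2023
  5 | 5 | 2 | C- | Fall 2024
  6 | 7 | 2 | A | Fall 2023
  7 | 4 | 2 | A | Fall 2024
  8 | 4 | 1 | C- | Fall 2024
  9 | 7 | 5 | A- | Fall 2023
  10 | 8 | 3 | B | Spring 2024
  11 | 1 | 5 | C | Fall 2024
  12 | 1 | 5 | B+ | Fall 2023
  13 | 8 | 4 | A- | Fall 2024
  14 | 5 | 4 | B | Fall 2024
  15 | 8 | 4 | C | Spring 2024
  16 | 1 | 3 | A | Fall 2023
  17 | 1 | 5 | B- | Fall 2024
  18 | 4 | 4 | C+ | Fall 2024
SELECT c.id, p.name AS student, c.grade FROM enrollments c JOIN students p ON c.student_id = p.id

Execution result:
id | student | grade
1 | Ivy Davis | B+
2 | Ivy Davis | D
3 | Peter Davis | D
4 | Noah Johnson | A-
5 | Grace Brown | C-
6 | Noah Johnson | A
7 | Alice Jones | A
8 | Alice Jones | C-
9 | Noah Johnson | A-
10 | David Wilson | B
11 | Frank Brown | C
12 | Frank Brown | B+
13 | David Wilson | A-
14 | Grace Brown | B
15 | David Wilson | C
16 | Frank Brown | A
17 | Frank Brown | B-
18 | Alice Jones | C+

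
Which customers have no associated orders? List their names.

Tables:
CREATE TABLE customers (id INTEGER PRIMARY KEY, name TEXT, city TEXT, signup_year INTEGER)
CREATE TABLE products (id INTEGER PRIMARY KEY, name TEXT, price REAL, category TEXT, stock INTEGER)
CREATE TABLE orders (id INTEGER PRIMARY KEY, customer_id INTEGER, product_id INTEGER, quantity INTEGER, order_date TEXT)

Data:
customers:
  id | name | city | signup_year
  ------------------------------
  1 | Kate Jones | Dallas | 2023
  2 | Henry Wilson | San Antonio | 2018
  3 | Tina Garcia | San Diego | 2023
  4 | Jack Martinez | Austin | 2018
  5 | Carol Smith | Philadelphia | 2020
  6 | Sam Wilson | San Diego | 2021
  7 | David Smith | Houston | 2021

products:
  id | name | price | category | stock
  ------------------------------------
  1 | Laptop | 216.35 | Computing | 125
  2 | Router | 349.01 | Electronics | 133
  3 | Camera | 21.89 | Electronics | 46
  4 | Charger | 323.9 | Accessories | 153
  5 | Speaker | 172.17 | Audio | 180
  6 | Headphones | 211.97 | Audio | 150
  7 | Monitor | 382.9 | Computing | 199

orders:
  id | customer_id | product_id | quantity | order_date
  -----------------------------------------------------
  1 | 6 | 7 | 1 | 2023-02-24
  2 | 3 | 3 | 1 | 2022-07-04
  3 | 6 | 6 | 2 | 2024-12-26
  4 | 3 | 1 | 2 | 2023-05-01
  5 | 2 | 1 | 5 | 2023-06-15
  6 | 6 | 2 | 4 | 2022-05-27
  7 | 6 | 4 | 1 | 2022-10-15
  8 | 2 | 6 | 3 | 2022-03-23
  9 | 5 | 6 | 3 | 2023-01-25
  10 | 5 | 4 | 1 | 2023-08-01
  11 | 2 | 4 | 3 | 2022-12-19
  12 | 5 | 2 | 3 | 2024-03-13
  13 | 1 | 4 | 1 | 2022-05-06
SELECT p.name FROM customers p LEFT JOIN orders c ON c.customer_id = p.id WHERE c.id IS NULL

Execution result:
name
Jack Martinez
David Smith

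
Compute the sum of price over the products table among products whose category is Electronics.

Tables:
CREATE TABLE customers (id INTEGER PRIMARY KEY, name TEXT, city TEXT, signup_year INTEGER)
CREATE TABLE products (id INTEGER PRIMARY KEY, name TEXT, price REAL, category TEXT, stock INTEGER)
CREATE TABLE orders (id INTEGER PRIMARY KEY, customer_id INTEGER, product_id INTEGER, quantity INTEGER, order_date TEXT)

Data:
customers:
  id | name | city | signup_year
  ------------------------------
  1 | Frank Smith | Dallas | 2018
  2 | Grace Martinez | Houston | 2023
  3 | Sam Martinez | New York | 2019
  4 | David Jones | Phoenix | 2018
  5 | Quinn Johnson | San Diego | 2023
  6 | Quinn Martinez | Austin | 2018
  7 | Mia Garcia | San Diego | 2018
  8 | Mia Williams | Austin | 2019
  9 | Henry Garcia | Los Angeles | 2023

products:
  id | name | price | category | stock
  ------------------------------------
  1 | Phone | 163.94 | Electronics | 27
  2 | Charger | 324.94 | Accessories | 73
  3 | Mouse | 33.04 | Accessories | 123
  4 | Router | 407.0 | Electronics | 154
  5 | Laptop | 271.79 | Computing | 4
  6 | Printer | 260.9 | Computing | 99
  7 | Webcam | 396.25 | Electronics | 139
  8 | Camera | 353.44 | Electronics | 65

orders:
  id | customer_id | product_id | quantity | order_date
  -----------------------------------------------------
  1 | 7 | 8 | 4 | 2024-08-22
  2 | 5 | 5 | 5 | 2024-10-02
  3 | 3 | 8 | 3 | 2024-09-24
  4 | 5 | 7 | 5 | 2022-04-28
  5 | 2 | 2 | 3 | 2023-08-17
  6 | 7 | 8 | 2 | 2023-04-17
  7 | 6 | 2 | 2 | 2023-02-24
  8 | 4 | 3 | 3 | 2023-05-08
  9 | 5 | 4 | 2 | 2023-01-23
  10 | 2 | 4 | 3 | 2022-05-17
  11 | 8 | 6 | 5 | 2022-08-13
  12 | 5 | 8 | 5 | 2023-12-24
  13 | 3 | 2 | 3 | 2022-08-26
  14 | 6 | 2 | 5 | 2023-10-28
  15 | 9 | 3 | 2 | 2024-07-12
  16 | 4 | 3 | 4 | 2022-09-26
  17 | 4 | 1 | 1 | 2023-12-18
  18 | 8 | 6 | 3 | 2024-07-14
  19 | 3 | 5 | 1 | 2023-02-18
SELECT SUM(price) FROM products WHERE category = 'Electronics'

Execution result:
1320.63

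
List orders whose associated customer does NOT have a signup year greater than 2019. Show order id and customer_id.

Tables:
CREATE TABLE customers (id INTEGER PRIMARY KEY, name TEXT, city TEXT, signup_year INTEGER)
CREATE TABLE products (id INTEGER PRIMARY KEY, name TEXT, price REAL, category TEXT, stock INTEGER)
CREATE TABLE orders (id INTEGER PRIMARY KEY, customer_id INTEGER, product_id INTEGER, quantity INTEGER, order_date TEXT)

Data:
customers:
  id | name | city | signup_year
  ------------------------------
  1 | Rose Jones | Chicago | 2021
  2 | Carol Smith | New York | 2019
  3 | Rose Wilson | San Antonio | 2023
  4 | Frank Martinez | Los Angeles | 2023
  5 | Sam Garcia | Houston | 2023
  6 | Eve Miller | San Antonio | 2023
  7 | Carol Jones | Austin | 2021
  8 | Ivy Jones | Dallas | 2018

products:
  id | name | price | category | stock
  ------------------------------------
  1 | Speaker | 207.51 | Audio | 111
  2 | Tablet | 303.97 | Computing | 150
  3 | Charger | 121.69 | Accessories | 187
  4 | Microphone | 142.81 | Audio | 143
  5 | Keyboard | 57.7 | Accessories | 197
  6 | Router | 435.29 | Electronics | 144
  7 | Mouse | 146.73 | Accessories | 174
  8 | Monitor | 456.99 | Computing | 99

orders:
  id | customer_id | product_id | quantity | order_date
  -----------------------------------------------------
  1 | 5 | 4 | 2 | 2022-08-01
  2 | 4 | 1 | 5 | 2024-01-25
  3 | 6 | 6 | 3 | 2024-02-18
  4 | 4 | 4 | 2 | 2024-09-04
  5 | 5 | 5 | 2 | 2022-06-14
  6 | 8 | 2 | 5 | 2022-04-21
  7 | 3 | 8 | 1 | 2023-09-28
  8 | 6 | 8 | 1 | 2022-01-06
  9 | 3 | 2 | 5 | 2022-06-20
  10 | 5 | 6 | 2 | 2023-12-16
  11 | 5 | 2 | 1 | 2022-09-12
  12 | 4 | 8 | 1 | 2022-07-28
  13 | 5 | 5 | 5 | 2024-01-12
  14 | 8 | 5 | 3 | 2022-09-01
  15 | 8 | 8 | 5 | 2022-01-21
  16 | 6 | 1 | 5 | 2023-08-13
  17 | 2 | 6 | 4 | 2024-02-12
SELECT id, customer_id FROM orders WHERE customer_id NOT IN (SELECT id FROM customers WHERE signup_year > 2019)

Execution result:
id | customer_id
6 | 8
14 | 8
15 | 8
17 | 2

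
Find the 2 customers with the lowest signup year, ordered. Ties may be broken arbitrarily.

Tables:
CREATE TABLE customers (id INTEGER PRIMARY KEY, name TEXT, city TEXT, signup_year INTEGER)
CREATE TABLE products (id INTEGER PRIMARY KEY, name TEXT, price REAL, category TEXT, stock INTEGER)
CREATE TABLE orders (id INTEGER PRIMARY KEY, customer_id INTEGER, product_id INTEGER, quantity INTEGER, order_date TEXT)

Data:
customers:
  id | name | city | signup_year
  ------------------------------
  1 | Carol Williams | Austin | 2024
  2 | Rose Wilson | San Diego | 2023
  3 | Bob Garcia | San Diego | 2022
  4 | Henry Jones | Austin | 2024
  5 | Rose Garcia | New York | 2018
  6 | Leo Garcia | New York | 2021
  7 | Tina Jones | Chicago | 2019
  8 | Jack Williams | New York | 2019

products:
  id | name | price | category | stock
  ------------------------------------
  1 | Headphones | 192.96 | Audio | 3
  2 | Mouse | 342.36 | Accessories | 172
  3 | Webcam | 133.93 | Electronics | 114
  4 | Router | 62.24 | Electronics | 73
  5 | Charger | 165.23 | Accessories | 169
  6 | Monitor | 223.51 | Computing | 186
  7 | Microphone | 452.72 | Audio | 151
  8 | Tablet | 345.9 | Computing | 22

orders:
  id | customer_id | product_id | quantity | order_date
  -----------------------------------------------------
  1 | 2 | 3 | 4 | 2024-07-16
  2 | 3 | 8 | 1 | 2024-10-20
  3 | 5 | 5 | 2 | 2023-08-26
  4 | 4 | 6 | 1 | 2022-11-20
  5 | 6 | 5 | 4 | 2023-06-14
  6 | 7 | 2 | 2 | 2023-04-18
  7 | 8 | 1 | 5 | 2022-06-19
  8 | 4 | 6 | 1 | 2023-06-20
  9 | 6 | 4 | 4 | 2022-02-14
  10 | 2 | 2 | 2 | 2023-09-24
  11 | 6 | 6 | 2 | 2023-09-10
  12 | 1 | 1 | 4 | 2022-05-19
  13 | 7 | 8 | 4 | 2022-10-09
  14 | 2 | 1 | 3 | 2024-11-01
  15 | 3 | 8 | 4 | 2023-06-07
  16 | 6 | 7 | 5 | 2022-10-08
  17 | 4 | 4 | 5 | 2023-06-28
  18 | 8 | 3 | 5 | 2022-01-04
SELECT name, signup_year FROM customers ORDER BY signup_year ASC LIMIT 2

Execution result:
name | signup_year
Rose Garcia | 2018
Tina Jones | 2019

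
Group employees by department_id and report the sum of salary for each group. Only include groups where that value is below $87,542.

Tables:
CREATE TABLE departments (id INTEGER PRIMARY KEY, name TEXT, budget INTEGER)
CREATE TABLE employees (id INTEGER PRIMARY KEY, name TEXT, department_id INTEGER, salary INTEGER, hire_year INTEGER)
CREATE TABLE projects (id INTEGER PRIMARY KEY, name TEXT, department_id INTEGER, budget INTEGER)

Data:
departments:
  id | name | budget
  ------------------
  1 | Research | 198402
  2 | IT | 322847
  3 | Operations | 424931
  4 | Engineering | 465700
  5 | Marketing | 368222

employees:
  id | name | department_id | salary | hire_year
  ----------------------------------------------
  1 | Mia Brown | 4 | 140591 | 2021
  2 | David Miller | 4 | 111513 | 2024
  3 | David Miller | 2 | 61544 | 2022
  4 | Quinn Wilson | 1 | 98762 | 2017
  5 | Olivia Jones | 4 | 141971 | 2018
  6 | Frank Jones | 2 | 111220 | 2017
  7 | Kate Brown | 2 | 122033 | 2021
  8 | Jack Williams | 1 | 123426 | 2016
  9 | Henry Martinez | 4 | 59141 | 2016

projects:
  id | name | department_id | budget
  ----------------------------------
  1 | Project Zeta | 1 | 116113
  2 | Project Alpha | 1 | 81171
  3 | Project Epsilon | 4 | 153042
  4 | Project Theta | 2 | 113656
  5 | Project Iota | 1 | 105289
SELECT department_id, SUM(salary) AS sum_salary FROM employees GROUP BY department_id HAVING SUM(salary) < 87542

Execution result:
(no rows)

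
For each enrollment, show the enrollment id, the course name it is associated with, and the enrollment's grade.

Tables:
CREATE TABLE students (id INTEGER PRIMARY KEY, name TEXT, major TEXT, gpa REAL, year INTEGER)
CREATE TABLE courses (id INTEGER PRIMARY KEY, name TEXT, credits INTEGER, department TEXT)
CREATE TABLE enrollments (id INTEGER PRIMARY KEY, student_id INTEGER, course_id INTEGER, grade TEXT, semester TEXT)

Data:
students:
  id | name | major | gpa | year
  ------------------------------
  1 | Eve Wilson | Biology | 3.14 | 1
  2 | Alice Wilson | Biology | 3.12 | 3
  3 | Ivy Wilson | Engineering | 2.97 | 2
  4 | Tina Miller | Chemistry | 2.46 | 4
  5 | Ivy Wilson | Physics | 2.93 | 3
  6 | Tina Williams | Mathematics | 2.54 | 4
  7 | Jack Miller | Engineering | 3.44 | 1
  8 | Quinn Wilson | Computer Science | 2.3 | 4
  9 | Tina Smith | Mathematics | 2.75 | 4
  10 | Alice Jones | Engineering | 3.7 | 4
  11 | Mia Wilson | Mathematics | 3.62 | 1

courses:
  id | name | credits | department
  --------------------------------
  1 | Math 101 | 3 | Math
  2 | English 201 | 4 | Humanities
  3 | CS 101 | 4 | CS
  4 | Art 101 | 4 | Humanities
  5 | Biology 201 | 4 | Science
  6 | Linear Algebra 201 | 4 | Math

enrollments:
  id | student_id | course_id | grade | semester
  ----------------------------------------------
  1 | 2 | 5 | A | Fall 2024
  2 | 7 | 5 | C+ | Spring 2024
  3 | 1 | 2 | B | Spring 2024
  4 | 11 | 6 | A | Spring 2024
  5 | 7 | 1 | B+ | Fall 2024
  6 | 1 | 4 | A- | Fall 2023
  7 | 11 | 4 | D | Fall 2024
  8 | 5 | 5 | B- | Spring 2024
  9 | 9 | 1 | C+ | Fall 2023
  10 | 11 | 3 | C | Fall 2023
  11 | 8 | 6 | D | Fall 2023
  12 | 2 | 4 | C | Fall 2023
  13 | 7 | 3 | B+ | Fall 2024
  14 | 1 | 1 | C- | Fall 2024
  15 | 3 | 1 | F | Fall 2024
SELECT c.id, p.name AS course, c.grade FROM enrollments c JOIN courses p ON c.course_id = p.id

Execution result:
id | course | grade
1 | Biology 201 | A
2 | Biology 201 | C+
3 | English 201 | B
4 | Linear Algebra 201 | A
5 | Math 101 | B+
6 | Art 101 | A-
7 | Art 101 | D
8 | Biology 201 | B-
9 | Math 101 | C+
10 | CS 101 | C
11 | Linear Algebra 201 | D
12 | Art 101 | C
13 | CS 101 | B+
14 | Math 101 | C-
15 | Math 101 | F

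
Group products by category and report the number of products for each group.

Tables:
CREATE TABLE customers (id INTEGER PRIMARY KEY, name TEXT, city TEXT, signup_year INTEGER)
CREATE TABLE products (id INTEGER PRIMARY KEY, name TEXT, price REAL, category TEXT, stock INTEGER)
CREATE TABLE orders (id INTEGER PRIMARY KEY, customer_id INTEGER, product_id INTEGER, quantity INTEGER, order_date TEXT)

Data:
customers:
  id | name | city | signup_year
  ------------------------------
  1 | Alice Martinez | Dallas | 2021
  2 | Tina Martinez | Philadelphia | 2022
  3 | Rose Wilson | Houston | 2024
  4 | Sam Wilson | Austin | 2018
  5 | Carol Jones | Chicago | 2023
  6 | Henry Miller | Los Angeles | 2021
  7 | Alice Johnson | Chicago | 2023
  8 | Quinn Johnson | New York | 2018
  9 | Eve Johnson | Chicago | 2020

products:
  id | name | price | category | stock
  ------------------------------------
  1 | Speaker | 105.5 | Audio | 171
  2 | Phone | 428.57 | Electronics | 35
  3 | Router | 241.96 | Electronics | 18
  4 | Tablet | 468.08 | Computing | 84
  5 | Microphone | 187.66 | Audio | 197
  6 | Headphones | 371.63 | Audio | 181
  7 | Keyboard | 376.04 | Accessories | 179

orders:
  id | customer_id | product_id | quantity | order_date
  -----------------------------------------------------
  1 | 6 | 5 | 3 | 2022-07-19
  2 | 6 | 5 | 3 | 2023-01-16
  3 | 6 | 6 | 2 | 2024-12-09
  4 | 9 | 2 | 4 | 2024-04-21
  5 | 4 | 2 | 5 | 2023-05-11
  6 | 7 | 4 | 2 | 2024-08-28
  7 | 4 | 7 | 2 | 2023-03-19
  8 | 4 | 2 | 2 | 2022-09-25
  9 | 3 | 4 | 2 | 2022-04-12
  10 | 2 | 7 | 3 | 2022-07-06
SELECT category, COUNT(*) AS n FROM products GROUP BY category

Execution result:
category | n
Accessories | 1
Audio | 3
Computing | 1
Electronics | 2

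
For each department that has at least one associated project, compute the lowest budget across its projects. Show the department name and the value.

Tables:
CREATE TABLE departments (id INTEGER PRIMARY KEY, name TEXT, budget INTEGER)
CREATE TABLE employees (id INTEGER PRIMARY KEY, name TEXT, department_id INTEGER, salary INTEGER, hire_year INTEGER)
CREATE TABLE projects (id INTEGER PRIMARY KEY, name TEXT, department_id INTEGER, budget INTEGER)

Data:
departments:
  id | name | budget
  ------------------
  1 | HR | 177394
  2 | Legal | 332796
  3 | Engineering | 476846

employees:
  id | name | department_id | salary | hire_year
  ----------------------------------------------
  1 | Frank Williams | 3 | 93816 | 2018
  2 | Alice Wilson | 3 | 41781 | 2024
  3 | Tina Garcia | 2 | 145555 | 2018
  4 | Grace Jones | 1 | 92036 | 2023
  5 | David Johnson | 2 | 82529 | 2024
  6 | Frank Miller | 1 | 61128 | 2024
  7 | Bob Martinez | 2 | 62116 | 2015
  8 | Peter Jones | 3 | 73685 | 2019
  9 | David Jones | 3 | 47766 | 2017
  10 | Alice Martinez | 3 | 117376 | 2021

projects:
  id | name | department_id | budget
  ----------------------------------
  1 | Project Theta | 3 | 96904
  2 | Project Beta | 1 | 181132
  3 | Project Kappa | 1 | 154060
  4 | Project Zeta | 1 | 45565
SELECT p.name, MIN(c.budget) AS min_budget FROM projects c JOIN departments p ON c.department_id = p.id GROUP BY p.id, p.name

Execution result:
name | min_budget
HR | 45565
Engineering | 96904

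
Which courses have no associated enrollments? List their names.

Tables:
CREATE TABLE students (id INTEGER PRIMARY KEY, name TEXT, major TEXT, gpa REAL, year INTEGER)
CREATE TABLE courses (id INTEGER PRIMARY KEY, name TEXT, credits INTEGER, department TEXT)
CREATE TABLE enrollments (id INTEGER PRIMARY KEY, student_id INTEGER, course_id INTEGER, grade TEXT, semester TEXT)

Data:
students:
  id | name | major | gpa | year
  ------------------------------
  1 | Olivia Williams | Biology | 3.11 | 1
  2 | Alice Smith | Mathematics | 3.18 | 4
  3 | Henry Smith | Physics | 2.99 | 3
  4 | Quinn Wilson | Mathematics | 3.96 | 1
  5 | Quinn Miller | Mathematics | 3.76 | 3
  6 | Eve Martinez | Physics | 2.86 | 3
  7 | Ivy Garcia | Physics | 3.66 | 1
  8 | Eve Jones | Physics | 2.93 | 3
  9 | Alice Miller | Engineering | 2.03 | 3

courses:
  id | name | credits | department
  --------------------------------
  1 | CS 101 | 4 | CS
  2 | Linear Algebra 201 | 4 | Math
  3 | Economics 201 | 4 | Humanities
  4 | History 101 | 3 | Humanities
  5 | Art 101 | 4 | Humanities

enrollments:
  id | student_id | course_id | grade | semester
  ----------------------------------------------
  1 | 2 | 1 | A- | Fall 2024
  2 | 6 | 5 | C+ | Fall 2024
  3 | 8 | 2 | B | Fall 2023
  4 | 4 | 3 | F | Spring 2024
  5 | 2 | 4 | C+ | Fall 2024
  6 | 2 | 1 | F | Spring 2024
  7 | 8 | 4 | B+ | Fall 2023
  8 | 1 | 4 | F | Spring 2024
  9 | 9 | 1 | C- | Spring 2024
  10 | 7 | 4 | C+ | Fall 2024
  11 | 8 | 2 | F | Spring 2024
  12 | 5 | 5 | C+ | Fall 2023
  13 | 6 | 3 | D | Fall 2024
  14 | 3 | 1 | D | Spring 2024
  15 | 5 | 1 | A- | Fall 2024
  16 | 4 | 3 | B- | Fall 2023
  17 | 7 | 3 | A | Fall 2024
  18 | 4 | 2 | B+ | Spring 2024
SELECT p.name FROM courses p LEFT JOIN enrollments c ON c.course_id = p.id WHERE c.id IS NULL

Execution result:
(no rows)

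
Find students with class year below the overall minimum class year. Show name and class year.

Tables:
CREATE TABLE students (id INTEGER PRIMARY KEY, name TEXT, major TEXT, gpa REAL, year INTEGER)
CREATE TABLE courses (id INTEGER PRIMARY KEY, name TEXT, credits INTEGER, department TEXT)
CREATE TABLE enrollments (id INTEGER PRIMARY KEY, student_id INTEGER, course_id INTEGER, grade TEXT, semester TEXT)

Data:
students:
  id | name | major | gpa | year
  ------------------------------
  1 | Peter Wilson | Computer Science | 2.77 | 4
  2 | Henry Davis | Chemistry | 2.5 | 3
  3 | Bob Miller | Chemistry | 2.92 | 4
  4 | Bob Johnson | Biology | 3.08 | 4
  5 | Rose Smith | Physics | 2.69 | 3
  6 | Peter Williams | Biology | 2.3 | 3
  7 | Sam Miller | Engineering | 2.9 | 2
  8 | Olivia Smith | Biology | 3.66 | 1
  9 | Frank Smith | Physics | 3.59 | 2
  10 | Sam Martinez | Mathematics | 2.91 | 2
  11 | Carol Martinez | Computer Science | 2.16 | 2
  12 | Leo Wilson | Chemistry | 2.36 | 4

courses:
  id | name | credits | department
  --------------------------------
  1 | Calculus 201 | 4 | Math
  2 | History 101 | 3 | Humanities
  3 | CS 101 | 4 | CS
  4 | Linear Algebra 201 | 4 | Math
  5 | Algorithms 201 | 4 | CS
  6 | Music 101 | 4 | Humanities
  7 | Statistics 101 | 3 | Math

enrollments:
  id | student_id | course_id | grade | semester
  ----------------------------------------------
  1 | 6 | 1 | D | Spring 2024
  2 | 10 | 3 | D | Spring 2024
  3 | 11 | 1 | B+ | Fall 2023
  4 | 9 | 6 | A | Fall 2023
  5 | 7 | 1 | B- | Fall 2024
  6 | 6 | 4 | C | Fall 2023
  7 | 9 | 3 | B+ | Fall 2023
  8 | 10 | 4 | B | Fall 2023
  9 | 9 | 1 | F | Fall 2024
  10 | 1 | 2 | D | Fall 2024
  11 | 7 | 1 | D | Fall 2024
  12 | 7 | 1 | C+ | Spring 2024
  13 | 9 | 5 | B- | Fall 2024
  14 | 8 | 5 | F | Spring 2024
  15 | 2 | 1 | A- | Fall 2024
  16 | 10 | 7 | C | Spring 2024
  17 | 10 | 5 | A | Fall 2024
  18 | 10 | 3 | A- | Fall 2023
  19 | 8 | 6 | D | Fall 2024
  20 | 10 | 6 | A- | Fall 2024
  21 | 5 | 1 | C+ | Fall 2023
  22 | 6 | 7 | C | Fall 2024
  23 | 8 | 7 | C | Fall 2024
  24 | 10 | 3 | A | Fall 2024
SELECT name, year FROM students WHERE year < (SELECT MIN(year) FROM students)

Execution result:
(no rows)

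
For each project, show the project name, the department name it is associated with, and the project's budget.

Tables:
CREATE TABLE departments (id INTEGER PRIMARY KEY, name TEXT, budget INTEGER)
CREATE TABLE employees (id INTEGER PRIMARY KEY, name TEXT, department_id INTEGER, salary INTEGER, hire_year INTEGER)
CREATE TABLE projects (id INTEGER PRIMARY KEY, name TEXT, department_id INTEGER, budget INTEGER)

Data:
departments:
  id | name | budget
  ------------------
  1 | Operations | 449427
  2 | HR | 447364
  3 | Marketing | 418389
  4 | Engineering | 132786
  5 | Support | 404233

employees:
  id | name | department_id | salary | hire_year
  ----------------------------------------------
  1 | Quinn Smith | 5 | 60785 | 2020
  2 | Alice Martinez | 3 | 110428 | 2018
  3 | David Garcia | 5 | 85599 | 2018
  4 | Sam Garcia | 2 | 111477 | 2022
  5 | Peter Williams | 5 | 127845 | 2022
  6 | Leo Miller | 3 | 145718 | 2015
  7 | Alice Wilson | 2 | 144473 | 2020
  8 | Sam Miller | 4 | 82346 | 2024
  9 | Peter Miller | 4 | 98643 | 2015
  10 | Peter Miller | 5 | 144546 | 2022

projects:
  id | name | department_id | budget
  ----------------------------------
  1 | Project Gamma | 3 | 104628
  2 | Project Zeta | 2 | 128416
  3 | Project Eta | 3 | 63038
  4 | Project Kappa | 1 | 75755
SELECT c.name, p.name AS department, c.budget FROM projects c JOIN departments p ON c.department_id = p.id

Execution result:
name | department | budget
Project Gamma | Marketing | 104628
Project Zeta | HR | 128416
Project Eta | Marketing | 63038
Project Kappa | Operations | 75755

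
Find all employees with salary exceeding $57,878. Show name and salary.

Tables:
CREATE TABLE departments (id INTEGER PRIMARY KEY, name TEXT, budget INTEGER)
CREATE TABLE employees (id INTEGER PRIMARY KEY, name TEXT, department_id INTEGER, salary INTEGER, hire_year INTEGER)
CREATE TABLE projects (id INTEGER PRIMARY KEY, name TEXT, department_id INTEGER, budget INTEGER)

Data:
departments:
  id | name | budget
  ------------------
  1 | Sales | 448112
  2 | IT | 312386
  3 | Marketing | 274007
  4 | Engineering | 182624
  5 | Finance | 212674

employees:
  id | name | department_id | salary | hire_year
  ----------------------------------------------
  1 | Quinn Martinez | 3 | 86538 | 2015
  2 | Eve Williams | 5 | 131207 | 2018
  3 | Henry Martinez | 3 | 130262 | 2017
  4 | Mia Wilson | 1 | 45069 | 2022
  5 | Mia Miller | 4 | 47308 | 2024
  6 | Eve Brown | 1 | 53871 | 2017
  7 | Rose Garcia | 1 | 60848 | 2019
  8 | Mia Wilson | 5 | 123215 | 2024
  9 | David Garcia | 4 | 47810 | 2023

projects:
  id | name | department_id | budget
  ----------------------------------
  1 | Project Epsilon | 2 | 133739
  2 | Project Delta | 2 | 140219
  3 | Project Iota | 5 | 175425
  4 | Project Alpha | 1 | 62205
SELECT name, salary FROM employees WHERE salary > 57878

Execution result:
name | salary
Quinn Martinez | 86538
Eve Williams | 131207
Henry Martinez | 130262
Rose Garcia | 60848
Mia Wilson | 123215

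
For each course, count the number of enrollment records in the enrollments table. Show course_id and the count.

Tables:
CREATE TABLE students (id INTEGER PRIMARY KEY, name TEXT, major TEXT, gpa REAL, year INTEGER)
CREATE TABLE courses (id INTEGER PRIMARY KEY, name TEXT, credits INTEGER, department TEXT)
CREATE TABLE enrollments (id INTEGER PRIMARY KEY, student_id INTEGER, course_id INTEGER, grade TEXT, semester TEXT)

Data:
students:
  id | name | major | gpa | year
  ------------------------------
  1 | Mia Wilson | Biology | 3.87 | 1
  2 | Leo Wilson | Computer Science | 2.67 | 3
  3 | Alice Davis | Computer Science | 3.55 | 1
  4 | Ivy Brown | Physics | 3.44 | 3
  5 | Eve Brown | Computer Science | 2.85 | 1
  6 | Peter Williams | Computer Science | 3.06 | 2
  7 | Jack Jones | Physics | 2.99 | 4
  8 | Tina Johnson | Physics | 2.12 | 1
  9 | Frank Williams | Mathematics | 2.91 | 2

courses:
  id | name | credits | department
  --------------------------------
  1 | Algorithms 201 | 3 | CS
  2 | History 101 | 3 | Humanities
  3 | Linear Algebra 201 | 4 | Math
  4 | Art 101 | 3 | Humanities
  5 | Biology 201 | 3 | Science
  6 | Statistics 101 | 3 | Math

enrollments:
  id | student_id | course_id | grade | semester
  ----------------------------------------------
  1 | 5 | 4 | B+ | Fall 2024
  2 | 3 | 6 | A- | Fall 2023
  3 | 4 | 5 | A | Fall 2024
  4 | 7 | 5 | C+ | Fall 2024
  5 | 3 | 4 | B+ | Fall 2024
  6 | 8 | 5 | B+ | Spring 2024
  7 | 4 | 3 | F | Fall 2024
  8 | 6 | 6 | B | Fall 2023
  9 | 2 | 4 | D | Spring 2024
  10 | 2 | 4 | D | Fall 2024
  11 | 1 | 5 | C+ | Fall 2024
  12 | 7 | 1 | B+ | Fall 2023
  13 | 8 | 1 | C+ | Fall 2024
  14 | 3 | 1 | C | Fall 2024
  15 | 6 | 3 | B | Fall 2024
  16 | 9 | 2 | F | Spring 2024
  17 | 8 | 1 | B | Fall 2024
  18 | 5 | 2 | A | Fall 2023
SELECT course_id, COUNT(*) AS enrollment_count FROM enrollments GROUP BY course_id

Execution result:
course_id | enrollment_count
1 | 4
2 | 2
3 | 2
4 | 4
5 | 4
6 | 2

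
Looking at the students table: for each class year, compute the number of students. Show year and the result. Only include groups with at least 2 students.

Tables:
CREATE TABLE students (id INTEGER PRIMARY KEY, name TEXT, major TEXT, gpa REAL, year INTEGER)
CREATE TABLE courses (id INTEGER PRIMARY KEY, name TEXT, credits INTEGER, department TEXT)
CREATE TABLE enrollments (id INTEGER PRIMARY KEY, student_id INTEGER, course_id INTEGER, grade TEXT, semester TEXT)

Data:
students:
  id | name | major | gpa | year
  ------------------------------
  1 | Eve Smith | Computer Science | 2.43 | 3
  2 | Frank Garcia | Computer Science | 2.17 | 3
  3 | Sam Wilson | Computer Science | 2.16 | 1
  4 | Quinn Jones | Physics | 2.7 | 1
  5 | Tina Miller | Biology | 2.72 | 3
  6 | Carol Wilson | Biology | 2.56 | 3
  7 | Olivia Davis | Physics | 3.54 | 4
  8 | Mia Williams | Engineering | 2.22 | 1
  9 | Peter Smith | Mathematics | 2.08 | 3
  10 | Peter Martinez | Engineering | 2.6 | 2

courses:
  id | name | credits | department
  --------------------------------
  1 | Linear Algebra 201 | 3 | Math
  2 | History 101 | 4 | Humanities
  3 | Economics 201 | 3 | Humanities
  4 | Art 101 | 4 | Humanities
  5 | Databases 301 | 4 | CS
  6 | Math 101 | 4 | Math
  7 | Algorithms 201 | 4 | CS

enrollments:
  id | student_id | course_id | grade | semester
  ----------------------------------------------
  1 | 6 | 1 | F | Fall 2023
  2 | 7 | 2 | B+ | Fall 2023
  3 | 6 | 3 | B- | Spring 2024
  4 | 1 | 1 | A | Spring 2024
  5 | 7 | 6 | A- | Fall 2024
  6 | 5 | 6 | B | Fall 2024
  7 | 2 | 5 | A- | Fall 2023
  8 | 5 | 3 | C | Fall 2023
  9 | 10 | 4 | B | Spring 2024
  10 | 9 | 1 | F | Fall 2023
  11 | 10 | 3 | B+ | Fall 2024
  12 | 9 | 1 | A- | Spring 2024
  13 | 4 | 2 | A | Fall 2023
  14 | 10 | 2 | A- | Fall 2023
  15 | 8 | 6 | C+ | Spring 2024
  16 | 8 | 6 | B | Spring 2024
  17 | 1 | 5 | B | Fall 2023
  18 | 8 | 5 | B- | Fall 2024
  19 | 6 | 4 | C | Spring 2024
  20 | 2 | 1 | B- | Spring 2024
SELECT year, COUNT(*) AS n FROM students GROUP BY year HAVING COUNT(*) >= 2

Execution result:
year | n
1 | 3
3 | 5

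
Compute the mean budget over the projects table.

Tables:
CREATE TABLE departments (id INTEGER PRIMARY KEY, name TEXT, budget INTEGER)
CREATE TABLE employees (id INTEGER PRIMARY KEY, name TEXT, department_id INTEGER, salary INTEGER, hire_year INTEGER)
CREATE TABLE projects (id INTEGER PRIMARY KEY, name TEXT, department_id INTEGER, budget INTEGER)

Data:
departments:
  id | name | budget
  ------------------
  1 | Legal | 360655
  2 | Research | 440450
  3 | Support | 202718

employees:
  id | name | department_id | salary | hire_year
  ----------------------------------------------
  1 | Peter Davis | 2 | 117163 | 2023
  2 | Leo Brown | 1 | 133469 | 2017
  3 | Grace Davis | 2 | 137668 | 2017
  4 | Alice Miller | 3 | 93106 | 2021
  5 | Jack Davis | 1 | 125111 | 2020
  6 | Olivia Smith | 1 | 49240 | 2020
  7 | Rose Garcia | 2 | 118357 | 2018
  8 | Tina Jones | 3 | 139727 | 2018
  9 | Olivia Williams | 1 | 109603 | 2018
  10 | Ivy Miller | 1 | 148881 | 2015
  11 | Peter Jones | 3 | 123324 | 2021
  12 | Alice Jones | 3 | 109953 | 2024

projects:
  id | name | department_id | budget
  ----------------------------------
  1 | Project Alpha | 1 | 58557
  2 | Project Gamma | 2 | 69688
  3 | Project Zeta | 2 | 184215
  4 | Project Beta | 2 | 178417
SELECT AVG(budget) FROM projects

Execution result:
122719.25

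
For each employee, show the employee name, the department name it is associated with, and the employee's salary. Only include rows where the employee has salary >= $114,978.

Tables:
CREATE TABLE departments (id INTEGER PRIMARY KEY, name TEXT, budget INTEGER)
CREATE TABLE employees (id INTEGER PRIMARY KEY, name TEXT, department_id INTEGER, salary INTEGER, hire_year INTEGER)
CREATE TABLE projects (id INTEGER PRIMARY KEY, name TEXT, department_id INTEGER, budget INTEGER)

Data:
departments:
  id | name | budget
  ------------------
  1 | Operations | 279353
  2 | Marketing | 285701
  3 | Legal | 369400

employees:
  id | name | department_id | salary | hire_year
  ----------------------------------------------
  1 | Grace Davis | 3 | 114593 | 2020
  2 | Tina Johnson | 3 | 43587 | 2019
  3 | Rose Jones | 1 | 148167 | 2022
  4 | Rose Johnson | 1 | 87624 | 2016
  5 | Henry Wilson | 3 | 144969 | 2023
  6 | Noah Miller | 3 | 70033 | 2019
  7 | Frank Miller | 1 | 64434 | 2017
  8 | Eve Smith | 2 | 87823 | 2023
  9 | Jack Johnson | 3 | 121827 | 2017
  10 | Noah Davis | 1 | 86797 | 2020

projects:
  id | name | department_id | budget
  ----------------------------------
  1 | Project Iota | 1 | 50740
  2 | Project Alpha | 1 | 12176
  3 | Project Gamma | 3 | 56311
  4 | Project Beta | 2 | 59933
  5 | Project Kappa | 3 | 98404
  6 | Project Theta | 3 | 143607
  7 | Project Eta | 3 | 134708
SELECT c.name, p.name AS department, c.salary FROM employees c JOIN departments p ON c.department_id = p.id WHERE c.salary >= 114978

Execution result:
name | department | salary
Rose Jones | Operations | 148167
Henry Wilson | Legal | 144969
Jack Johnson | Legal | 121827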